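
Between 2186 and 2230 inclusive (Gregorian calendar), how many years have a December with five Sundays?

December has 31 days; it has five Sundays when Sunday falls among the first (month-length − 28) days — i.e. when December 1 is one of Sunday/Saturday/Friday.
December 1 by year: 2186:Fri✓ 2187:Sat✓ 2188:Mon 2189:Tue 2190:Wed 2191:Thu 2192:Sat✓ 2193:Sun✓ 2194:Mon 2195:Tue 2196:Thu 2197:Fri✓ 2198:Sat✓ 2199:Sun✓ 2200:Mon …(15 more)… 2216:Sun✓ 2217:Mon 2218:Tue 2219:Wed 2220:Fri✓ 2221:Sat✓ 2222:Sun✓ 2223:Mon 2224:Wed 2225:Thu 2226:Fri✓ 2227:Sat✓ 2228:Mon 2229:Tue 2230:Wed
Years with five Sundays: 2186, 2187, 2192, 2193, 2197, 2198, 2199, 2204, 2205, 2209, 2210, 2211, 2215, 2216, 2220, 2221, 2222, 2226, 2227 → 19.

19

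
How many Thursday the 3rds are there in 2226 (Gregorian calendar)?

Check the 3rd of each month of 2226: Jan 3: Tue, Feb 3: Fri, Mar 3: Fri, Apr 3: Mon, May 3: Wed, Jun 3: Sat, Jul 3: Mon, Aug 3: Thu, Sep 3: Sun, Oct 3: Tue, Nov 3: Fri, Dec 3: Sun.
Thursday occurs in August — 1 month.

1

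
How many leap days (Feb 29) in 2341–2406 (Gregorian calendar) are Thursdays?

Leap years in 2341–2406: 16 of them.
Feb 29 weekday advances by 5 (mod 7) from one leap year to the next four years later (or differs when a century non-leap intervenes).
Leap-day weekdays: 2344:Tue 2348:Sun 2352:Fri 2356:Wed 2360:Mon 2364:Sat 2368:Thu✓ 2372:Tue 2376:Sun 2380:Fri 2384:Wed 2388:Mon 2392:Sat 2396:Thu✓ 2400:Tue 2404:Sun
Thursday: 2368, 2396 → 2.

2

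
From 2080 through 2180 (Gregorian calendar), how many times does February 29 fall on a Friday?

4

Leap years in 2080–2180: 25 of them.
Feb 29 weekday advances by 5 (mod 7) from one leap year to the next four years later (or differs when a century non-leap intervenes).
Leap-day weekdays: 2080:Thu 2084:Tue 2088:Sun 2092:Fri✓ 2096:Wed 2104:Fri✓ 2108:Wed 2112:Mon 2116:Sat 2120:Thu 2124:Tue 2128:Sun 2132:Fri✓ 2136:Wed 2140:Mon 2144:Sat 2148:Thu 2152:Tue 2156:Sun 2160:Fri✓ 2164:Wed 2168:Mon 2172:Sat 2176:Thu 2180:Tue
Friday: 2092, 2104, 2132, 2160 → 4.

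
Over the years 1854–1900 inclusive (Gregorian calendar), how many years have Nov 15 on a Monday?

Track Nov 15's weekday year by year (advancing +1, or +2 across a Feb 29):
  1854: Wed  1855: Thu (+1)  1856: Sat (+2)  1857: Sun (+1)  1858: Mon (+1) ✓
  1859: Tue (+1)  1860: Thu (+2)  1861: Fri (+1)  1862: Sat (+1)  1863: Sun (+1)
  1864: Tue (+2)  1865: Wed (+1)  1866: Thu (+1)  1867: Fri (+1)  … (19 more years) …
  1887: Tue (+1)  1888: Thu (+2)  1889: Fri (+1)  1890: Sat (+1)  1891: Sun (+1)
  1892: Tue (+2)  1893: Wed (+1)  1894: Thu (+1)  1895: Fri (+1)  1896: Sun (+2)
  1897: Mon (+1) ✓  1898: Tue (+1)  1899: Wed (+1)  1900: Thu (+1)
Monday years: 1858, 1869, 1875, 1880, 1886, 1897 — 6 in total.

6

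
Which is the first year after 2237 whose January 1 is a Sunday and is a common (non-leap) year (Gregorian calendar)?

Jan 1 advances by 2 weekdays after a leap year and by 1 after a common year.
2237: Jan 1 is Sunday.
2238: Monday
2239: Tuesday
2240: Wednesday (leap)
2241: Friday
2242: Saturday
2243: Sunday
2243 begins on a Sunday and is a common year.

2243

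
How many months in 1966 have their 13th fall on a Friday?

Check the 13th of each month of 1966: Jan 13: Thu, Feb 13: Sun, Mar 13: Sun, Apr 13: Wed, May 13: Fri, Jun 13: Mon, Jul 13: Wed, Aug 13: Sat, Sep 13: Tue, Oct 13: Thu, Nov 13: Sun, Dec 13: Tue.
Friday occurs in May — 1 month.

1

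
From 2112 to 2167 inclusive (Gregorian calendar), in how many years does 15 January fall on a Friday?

Track 15 January's weekday year by year (advancing +1, or +2 across a Feb 29):
  2112: Fri ✓  2113: Sun (+2)  2114: Mon (+1)  2115: Tue (+1)  2116: Wed (+1)
  2117: Fri (+2) ✓  2118: Sat (+1)  2119: Sun (+1)  2120: Mon (+1)  2121: Wed (+2)
  2122: Thu (+1)  2123: Fri (+1) ✓  2124: Sat (+1)  2125: Mon (+2)  … (28 more years) …
  2154: Tue (+1)  2155: Wed (+1)  2156: Thu (+1)  2157: Sat (+2)  2158: Sun (+1)
  2159: Mon (+1)  2160: Tue (+1)  2161: Thu (+2)  2162: Fri (+1) ✓  2163: Sat (+1)
  2164: Sun (+1)  2165: Tue (+2)  2166: Wed (+1)  2167: Thu (+1)
Friday years: 2112, 2117, 2123, 2134, 2140, 2145, 2151, 2162 — 8 in total.

8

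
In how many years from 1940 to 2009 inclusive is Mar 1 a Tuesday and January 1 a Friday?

2

Check each year's weekday for Mar 1 and January 1:
  1940: Fri/Mon  1941: Sat/Wed  1942: Sun/Thu  1943: Mon/Fri  1944: Wed/Sat  1945: Thu/Mon  1946: Fri/Tue  1947: Sat/Wed  1948: Mon/Thu  1949: Tue/Sat  1950: Wed/Sun  1951: Thu/Mon  1952: Sat/Tue  1953: Sun/Thu  …(42 more)…  1996: Fri/Mon  1997: Sat/Wed  1998: Sun/Thu  1999: Mon/Fri  2000: Wed/Sat  2001: Thu/Mon  2002: Fri/Tue  2003: Sat/Wed  2004: Mon/Thu  2005: Tue/Sat  2006: Wed/Sun  2007: Thu/Mon  2008: Sat/Tue  2009: Sun/Thu
Both conditions hold in: 1960, 1988 — 2.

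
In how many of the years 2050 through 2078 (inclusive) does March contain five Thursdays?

March has 31 days; it has five Thursdays when Thursday falls among the first (month-length − 28) days — i.e. when March 1 is one of Thursday/Wednesday/Tuesday.
March 1 by year: 2050:Tue✓ 2051:Wed✓ 2052:Fri 2053:Sat 2054:Sun 2055:Mon 2056:Wed✓ 2057:Thu✓ 2058:Fri 2059:Sat 2060:Mon 2061:Tue✓ 2062:Wed✓ 2063:Thu✓ 2064:Sat 2065:Sun 2066:Mon 2067:Tue✓ 2068:Thu✓ 2069:Fri 2070:Sat 2071:Sun 2072:Tue✓ 2073:Wed✓ 2074:Thu✓ 2075:Fri 2076:Sun 2077:Mon 2078:Tue✓
Years with five Thursdays: 2050, 2051, 2056, 2057, 2061, 2062, 2063, 2067, 2068, 2072, 2073, 2074, 2078 → 13.

13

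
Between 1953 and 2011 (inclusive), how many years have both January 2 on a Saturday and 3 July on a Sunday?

2

Check each year's weekday for January 2 and 3 July:
  1953: Fri/Fri  1954: Sat/Sat  1955: Sun/Sun  1956: Mon/Tue  1957: Wed/Wed  1958: Thu/Thu  1959: Fri/Fri  1960: Sat/Sun ✓  1961: Mon/Mon  1962: Tue/Tue  1963: Wed/Wed  1964: Thu/Fri  1965: Sat/Sat  1966: Sun/Sun  …(31 more)…  1998: Fri/Fri  1999: Sat/Sat  2000: Sun/Mon  2001: Tue/Tue  2002: Wed/Wed  2003: Thu/Thu  2004: Fri/Sat  2005: Sun/Sun  2006: Mon/Mon  2007: Tue/Tue  2008: Wed/Thu  2009: Fri/Fri  2010: Sat/Sat  2011: Sun/Sun
Both conditions hold in: 1960, 1988 — 2.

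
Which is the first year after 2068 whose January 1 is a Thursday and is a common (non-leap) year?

2071

Jan 1 advances by 2 weekdays after a leap year and by 1 after a common year.
2068: Jan 1 is Sunday (leap).
2069: Tuesday
2070: Wednesday
2071: Thursday
2071 begins on a Thursday and is a common year.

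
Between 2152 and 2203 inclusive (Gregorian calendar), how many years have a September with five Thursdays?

September has 30 days; it has five Thursdays when Thursday falls among the first (month-length − 28) days — i.e. when September 1 is one of Thursday/Wednesday.
September 1 by year: 2152:Fri 2153:Sat 2154:Sun 2155:Mon 2156:Wed✓ 2157:Thu✓ 2158:Fri 2159:Sat 2160:Mon 2161:Tue 2162:Wed✓ 2163:Thu✓ 2164:Sat 2165:Sun 2166:Mon …(22 more)… 2189:Tue 2190:Wed✓ 2191:Thu✓ 2192:Sat 2193:Sun 2194:Mon 2195:Tue 2196:Thu✓ 2197:Fri 2198:Sat 2199:Sun 2200:Mon 2201:Tue 2202:Wed✓ 2203:Thu✓
Years with five Thursdays: 2156, 2157, 2162, 2163, 2168, 2173, 2174, 2179, 2184, 2185, 2190, 2191, 2196, 2202, 2203 → 15.

15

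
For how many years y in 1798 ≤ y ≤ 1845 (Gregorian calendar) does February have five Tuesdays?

February has 28 days (29 in leap years); it has five Tuesdays when Tuesday falls among the first (month-length − 28) days — i.e. when February 1 is Tuesday in a leap year (never in a common year).
February 1 by year: 1798:Thu 1799:Fri 1800:Sat 1801:Sun 1802:Mon 1803:Tue 1804:Wed 1805:Fri 1806:Sat 1807:Sun 1808:Mon 1809:Wed 1810:Thu 1811:Fri 1812:Sat …(18 more)… 1831:Tue 1832:Wed 1833:Fri 1834:Sat 1835:Sun 1836:Mon 1837:Wed 1838:Thu 1839:Fri 1840:Sat 1841:Mon 1842:Tue 1843:Wed 1844:Thu 1845:Sat
Years with five Tuesdays: 1820 → 1.

1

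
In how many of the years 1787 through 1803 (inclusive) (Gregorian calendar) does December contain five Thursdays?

December has 31 days; it has five Thursdays when Thursday falls among the first (month-length − 28) days — i.e. when December 1 is one of Thursday/Wednesday/Tuesday.
December 1 by year: 1787:Sat 1788:Mon 1789:Tue✓ 1790:Wed✓ 1791:Thu✓ 1792:Sat 1793:Sun 1794:Mon 1795:Tue✓ 1796:Thu✓ 1797:Fri 1798:Sat 1799:Sun 1800:Mon 1801:Tue✓ 1802:Wed✓ 1803:Thu✓
Years with five Thursdays: 1789, 1790, 1791, 1795, 1796, 1801, 1802, 1803 → 8.

8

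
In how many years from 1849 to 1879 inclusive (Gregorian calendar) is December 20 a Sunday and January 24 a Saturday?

Check each year's weekday for December 20 and January 24:
  1849: Thu/Wed  1850: Fri/Thu  1851: Sat/Fri  1852: Mon/Sat  1853: Tue/Mon  1854: Wed/Tue  1855: Thu/Wed  1856: Sat/Thu  1857: Sun/Sat ✓  1858: Mon/Sun  1859: Tue/Mon  1860: Thu/Tue  1861: Fri/Thu  1862: Sat/Fri  …(3 more)…  1866: Thu/Wed  1867: Fri/Thu  1868: Sun/Fri  1869: Mon/Sun  1870: Tue/Mon  1871: Wed/Tue  1872: Fri/Wed  1873: Sat/Fri  1874: Sun/Sat ✓  1875: Mon/Sun  1876: Wed/Mon  1877: Thu/Wed  1878: Fri/Thu  1879: Sat/Fri
Both conditions hold in: 1857, 1863, 1874 — 3.

3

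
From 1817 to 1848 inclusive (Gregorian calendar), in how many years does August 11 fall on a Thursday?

4

Track August 11's weekday year by year (advancing +1, or +2 across a Feb 29):
  1817: Mon  1818: Tue (+1)  1819: Wed (+1)  1820: Fri (+2)  1821: Sat (+1)
  1822: Sun (+1)  1823: Mon (+1)  1824: Wed (+2)  1825: Thu (+1) ✓  1826: Fri (+1)
  1827: Sat (+1)  1828: Mon (+2)  1829: Tue (+1)  1830: Wed (+1)  … (4 more years) …
  1835: Tue (+1)  1836: Thu (+2) ✓  1837: Fri (+1)  1838: Sat (+1)  1839: Sun (+1)
  1840: Tue (+2)  1841: Wed (+1)  1842: Thu (+1) ✓  1843: Fri (+1)  1844: Sun (+2)
  1845: Mon (+1)  1846: Tue (+1)  1847: Wed (+1)  1848: Fri (+2)
Thursday years: 1825, 1831, 1836, 1842 — 4 in total.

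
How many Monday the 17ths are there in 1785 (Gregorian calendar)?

2

Check the 17th of each month of 1785: Jan 17: Mon, Feb 17: Thu, Mar 17: Thu, Apr 17: Sun, May 17: Tue, Jun 17: Fri, Jul 17: Sun, Aug 17: Wed, Sep 17: Sat, Oct 17: Mon, Nov 17: Thu, Dec 17: Sat.
Monday occurs in January, October — 2 months.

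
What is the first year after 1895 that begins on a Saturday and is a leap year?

Jan 1 advances by 2 weekdays after a leap year and by 1 after a common year.
1895: Jan 1 is Tuesday.
1896: Wednesday (leap)
1897: Friday
1898: Saturday
1899: Sunday
1900: Monday
1901: Tuesday
1902: Wednesday
1903: Thursday
1904: Friday (leap)
1905: Sunday
1906: Monday
1907: Tuesday
1908: Wednesday (leap)
1909: Friday
1910: Saturday
1911: Sunday
1912: Monday (leap)
1913: Wednesday
1914: Thursday
1915: Friday
1916: Saturday (leap)
1916 begins on a Saturday and is a leap year.

1916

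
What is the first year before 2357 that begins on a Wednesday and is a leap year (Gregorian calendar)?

2336

Jan 1 advances by 2 weekdays after a leap year and by 1 after a common year.
2357: Jan 1 is Tuesday.
2356: Sunday (leap)
2355: Saturday
2354: Friday
2353: Thursday
2352: Tuesday (leap)
2351: Monday
2350: Sunday
2349: Saturday
2348: Thursday (leap)
2347: Wednesday
2346: Tuesday
2345: Monday
2344: Saturday (leap)
2343: Friday
2342: Thursday
2341: Wednesday
2340: Monday (leap)
2339: Sunday
2338: Saturday
2337: Friday
2336: Wednesday (leap)
2336 begins on a Wednesday and is a leap year.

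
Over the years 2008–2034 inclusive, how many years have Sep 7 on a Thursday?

Track Sep 7's weekday year by year (advancing +1, or +2 across a Feb 29):
  2008: Sun  2009: Mon (+1)  2010: Tue (+1)  2011: Wed (+1)  2012: Fri (+2)
  2013: Sat (+1)  2014: Sun (+1)  2015: Mon (+1)  2016: Wed (+2)  2017: Thu (+1) ✓
  2018: Fri (+1)  2019: Sat (+1)  2020: Mon (+2)  2021: Tue (+1)  2022: Wed (+1)
  2023: Thu (+1) ✓  2024: Sat (+2)  2025: Sun (+1)  2026: Mon (+1)  2027: Tue (+1)
  2028: Thu (+2) ✓  2029: Fri (+1)  2030: Sat (+1)  2031: Sun (+1)  2032: Tue (+2)
  2033: Wed (+1)  2034: Thu (+1) ✓
Thursday years: 2017, 2023, 2028, 2034 — 4 in total.

4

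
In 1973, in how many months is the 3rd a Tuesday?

Check the 3rd of each month of 1973: Jan 3: Wed, Feb 3: Sat, Mar 3: Sat, Apr 3: Tue, May 3: Thu, Jun 3: Sun, Jul 3: Tue, Aug 3: Fri, Sep 3: Mon, Oct 3: Wed, Nov 3: Sat, Dec 3: Mon.
Tuesday occurs in April, July — 2 months.

2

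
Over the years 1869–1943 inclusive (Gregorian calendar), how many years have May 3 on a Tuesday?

11

Track May 3's weekday year by year (advancing +1, or +2 across a Feb 29):
  1869: Mon  1870: Tue (+1) ✓  1871: Wed (+1)  1872: Fri (+2)  1873: Sat (+1)
  1874: Sun (+1)  1875: Mon (+1)  1876: Wed (+2)  1877: Thu (+1)  1878: Fri (+1)
  1879: Sat (+1)  1880: Mon (+2)  1881: Tue (+1) ✓  1882: Wed (+1)  … (47 more years) …
  1930: Sat (+1)  1931: Sun (+1)  1932: Tue (+2) ✓  1933: Wed (+1)  1934: Thu (+1)
  1935: Fri (+1)  1936: Sun (+2)  1937: Mon (+1)  1938: Tue (+1) ✓  1939: Wed (+1)
  1940: Fri (+2)  1941: Sat (+1)  1942: Sun (+1)  1943: Mon (+1)
Tuesday years: 1870, 1881, 1887, 1892, 1898, 1904, 1910, 1921, 1927, 1932, 1938 — 11 in total.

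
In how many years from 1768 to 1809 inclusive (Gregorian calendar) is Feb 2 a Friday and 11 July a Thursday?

Check each year's weekday for Feb 2 and 11 July:
  1768: Tue/Mon  1769: Thu/Tue  1770: Fri/Wed  1771: Sat/Thu  1772: Sun/Sat  1773: Tue/Sun  1774: Wed/Mon  1775: Thu/Tue  1776: Fri/Thu ✓  1777: Sun/Fri  1778: Mon/Sat  1779: Tue/Sun  1780: Wed/Tue  1781: Fri/Wed  …(14 more)…  1796: Tue/Mon  1797: Thu/Tue  1798: Fri/Wed  1799: Sat/Thu  1800: Sun/Fri  1801: Mon/Sat  1802: Tue/Sun  1803: Wed/Mon  1804: Thu/Wed  1805: Sat/Thu  1806: Sun/Fri  1807: Mon/Sat  1808: Tue/Mon  1809: Thu/Tue
Both conditions hold in: 1776 — 1.

1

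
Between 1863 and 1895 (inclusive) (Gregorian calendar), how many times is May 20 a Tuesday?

4

Track May 20's weekday year by year (advancing +1, or +2 across a Feb 29):
  1863: Wed  1864: Fri (+2)  1865: Sat (+1)  1866: Sun (+1)  1867: Mon (+1)
  1868: Wed (+2)  1869: Thu (+1)  1870: Fri (+1)  1871: Sat (+1)  1872: Mon (+2)
  1873: Tue (+1) ✓  1874: Wed (+1)  1875: Thu (+1)  1876: Sat (+2)  … (5 more years) …
  1882: Sat (+1)  1883: Sun (+1)  1884: Tue (+2) ✓  1885: Wed (+1)  1886: Thu (+1)
  1887: Fri (+1)  1888: Sun (+2)  1889: Mon (+1)  1890: Tue (+1) ✓  1891: Wed (+1)
  1892: Fri (+2)  1893: Sat (+1)  1894: Sun (+1)  1895: Mon (+1)
Tuesday years: 1873, 1879, 1884, 1890 — 4 in total.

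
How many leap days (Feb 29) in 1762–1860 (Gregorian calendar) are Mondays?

4

Leap years in 1762–1860: 24 of them.
Feb 29 weekday advances by 5 (mod 7) from one leap year to the next four years later (or differs when a century non-leap intervenes).
Leap-day weekdays: 1764:Wed 1768:Mon✓ 1772:Sat 1776:Thu 1780:Tue 1784:Sun 1788:Fri 1792:Wed 1796:Mon✓ 1804:Wed 1808:Mon✓ 1812:Sat 1816:Thu 1820:Tue 1824:Sun 1828:Fri 1832:Wed 1836:Mon✓ 1840:Sat 1844:Thu 1848:Tue 1852:Sun 1856:Fri 1860:Wed
Monday: 1768, 1796, 1808, 1836 → 4.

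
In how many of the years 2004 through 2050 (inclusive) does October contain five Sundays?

October has 31 days; it has five Sundays when Sunday falls among the first (month-length − 28) days — i.e. when October 1 is one of Sunday/Saturday/Friday.
October 1 by year: 2004:Fri✓ 2005:Sat✓ 2006:Sun✓ 2007:Mon 2008:Wed 2009:Thu 2010:Fri✓ 2011:Sat✓ 2012:Mon 2013:Tue 2014:Wed 2015:Thu 2016:Sat✓ 2017:Sun✓ 2018:Mon …(17 more)… 2036:Wed 2037:Thu 2038:Fri✓ 2039:Sat✓ 2040:Mon 2041:Tue 2042:Wed 2043:Thu 2044:Sat✓ 2045:Sun✓ 2046:Mon 2047:Tue 2048:Thu 2049:Fri✓ 2050:Sat✓
Years with five Sundays: 2004, 2005, 2006, 2010, 2011, 2016, 2017, 2021, 2022, 2023, 2027, 2028, 2032, 2033, 2034, 2038, 2039, 2044, 2045, 2049, 2050 → 21.

21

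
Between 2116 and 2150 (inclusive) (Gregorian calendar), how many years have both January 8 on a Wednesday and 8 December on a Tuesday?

2

Check each year's weekday for January 8 and 8 December:
  2116: Wed/Tue ✓  2117: Fri/Wed  2118: Sat/Thu  2119: Sun/Fri  2120: Mon/Sun  2121: Wed/Mon  2122: Thu/Tue  2123: Fri/Wed  2124: Sat/Fri  2125: Mon/Sat  2126: Tue/Sun  2127: Wed/Mon  2128: Thu/Wed  2129: Sat/Thu  …(7 more)…  2137: Tue/Sun  2138: Wed/Mon  2139: Thu/Tue  2140: Fri/Thu  2141: Sun/Fri  2142: Mon/Sat  2143: Tue/Sun  2144: Wed/Tue ✓  2145: Fri/Wed  2146: Sat/Thu  2147: Sun/Fri  2148: Mon/Sun  2149: Wed/Mon  2150: Thu/Tue
Both conditions hold in: 2116, 2144 — 2.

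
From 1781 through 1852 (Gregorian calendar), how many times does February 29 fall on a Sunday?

3

Leap years in 1781–1852: 17 of them.
Feb 29 weekday advances by 5 (mod 7) from one leap year to the next four years later (or differs when a century non-leap intervenes).
Leap-day weekdays: 1784:Sun✓ 1788:Fri 1792:Wed 1796:Mon 1804:Wed 1808:Mon 1812:Sat 1816:Thu 1820:Tue 1824:Sun✓ 1828:Fri 1832:Wed 1836:Mon 1840:Sat 1844:Thu 1848:Tue 1852:Sun✓
Sunday: 1784, 1824, 1852 → 3.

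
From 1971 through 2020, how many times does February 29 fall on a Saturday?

2

Leap years in 1971–2020: 13 of them.
Feb 29 weekday advances by 5 (mod 7) from one leap year to the next four years later (or differs when a century non-leap intervenes).
Leap-day weekdays: 1972:Tue 1976:Sun 1980:Fri 1984:Wed 1988:Mon 1992:Sat✓ 1996:Thu 2000:Tue 2004:Sun 2008:Fri 2012:Wed 2016:Mon 2020:Sat✓
Saturday: 1992, 2020 → 2.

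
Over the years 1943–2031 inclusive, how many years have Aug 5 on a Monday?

Track Aug 5's weekday year by year (advancing +1, or +2 across a Feb 29):
  1943: Thu  1944: Sat (+2)  1945: Sun (+1)  1946: Mon (+1) ✓  1947: Tue (+1)
  1948: Thu (+2)  1949: Fri (+1)  1950: Sat (+1)  1951: Sun (+1)  1952: Tue (+2)
  1953: Wed (+1)  1954: Thu (+1)  1955: Fri (+1)  1956: Sun (+2)  … (61 more years) …
  2018: Sun (+1)  2019: Mon (+1) ✓  2020: Wed (+2)  2021: Thu (+1)  2022: Fri (+1)
  2023: Sat (+1)  2024: Mon (+2) ✓  2025: Tue (+1)  2026: Wed (+1)  2027: Thu (+1)
  2028: Sat (+2)  2029: Sun (+1)  2030: Mon (+1) ✓  2031: Tue (+1)
Monday years: 1946, 1957, 1963, 1968, 1974, 1985, 1991, 1996, 2002, 2013, 2019, 2024, 2030 — 13 in total.

13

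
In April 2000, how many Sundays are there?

5

April 2000 has 30 days and begins on Saturday.
The first Sunday is April 2.
Sundays fall on 2, 9, 16, 23, 30 — that's 5.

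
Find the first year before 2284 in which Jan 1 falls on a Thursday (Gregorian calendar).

2280

Jan 1 advances by 2 weekdays after a leap year and by 1 after a common year.
2284: Jan 1 is Tuesday (leap).
2283: Monday
2282: Sunday
2281: Saturday
2280: Thursday (leap)
2280 begins on a Thursday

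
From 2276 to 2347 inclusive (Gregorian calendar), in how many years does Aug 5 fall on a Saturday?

Track Aug 5's weekday year by year (advancing +1, or +2 across a Feb 29):
  2276: Sat ✓  2277: Sun (+1)  2278: Mon (+1)  2279: Tue (+1)  2280: Thu (+2)
  2281: Fri (+1)  2282: Sat (+1) ✓  2283: Sun (+1)  2284: Tue (+2)  2285: Wed (+1)
  2286: Thu (+1)  2287: Fri (+1)  2288: Sun (+2)  2289: Mon (+1)  … (44 more years) …
  2334: Sun (+1)  2335: Mon (+1)  2336: Wed (+2)  2337: Thu (+1)  2338: Fri (+1)
  2339: Sat (+1) ✓  2340: Mon (+2)  2341: Tue (+1)  2342: Wed (+1)  2343: Thu (+1)
  2344: Sat (+2) ✓  2345: Sun (+1)  2346: Mon (+1)  2347: Tue (+1)
Saturday years: 2276, 2282, 2293, 2299, 2305, 2311, 2316, 2322, 2333, 2339, 2344 — 11 in total.

11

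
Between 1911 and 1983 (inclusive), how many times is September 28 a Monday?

10

Track September 28's weekday year by year (advancing +1, or +2 across a Feb 29):
  1911: Thu  1912: Sat (+2)  1913: Sun (+1)  1914: Mon (+1) ✓  1915: Tue (+1)
  1916: Thu (+2)  1917: Fri (+1)  1918: Sat (+1)  1919: Sun (+1)  1920: Tue (+2)
  1921: Wed (+1)  1922: Thu (+1)  1923: Fri (+1)  1924: Sun (+2)  … (45 more years) …
  1970: Mon (+1) ✓  1971: Tue (+1)  1972: Thu (+2)  1973: Fri (+1)  1974: Sat (+1)
  1975: Sun (+1)  1976: Tue (+2)  1977: Wed (+1)  1978: Thu (+1)  1979: Fri (+1)
  1980: Sun (+2)  1981: Mon (+1) ✓  1982: Tue (+1)  1983: Wed (+1)
Monday years: 1914, 1925, 1931, 1936, 1942, 1953, 1959, 1964, 1970, 1981 — 10 in total.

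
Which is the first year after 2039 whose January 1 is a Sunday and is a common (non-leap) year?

2045

Jan 1 advances by 2 weekdays after a leap year and by 1 after a common year.
2039: Jan 1 is Saturday.
2040: Sunday (leap)
2041: Tuesday
2042: Wednesday
2043: Thursday
2044: Friday (leap)
2045: Sunday
2045 begins on a Sunday and is a common year.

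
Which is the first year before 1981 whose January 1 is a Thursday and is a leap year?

1976

Jan 1 advances by 2 weekdays after a leap year and by 1 after a common year.
1981: Jan 1 is Thursday.
1980: Tuesday (leap)
1979: Monday
1978: Sunday
1977: Saturday
1976: Thursday (leap)
1976 begins on a Thursday and is a leap year.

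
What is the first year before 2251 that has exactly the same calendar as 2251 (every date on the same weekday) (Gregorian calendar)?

2245

Two years share a calendar iff Jan 1 falls on the same weekday and both are leap or both are common. 2251: Jan 1 is Wednesday, common year.
2250: Jan 1 Tuesday, common
2249: Jan 1 Monday, common
2248: Jan 1 Saturday, leap
2247: Jan 1 Friday, common
2246: Jan 1 Thursday, common
2245: Jan 1 Wednesday, common
2245 matches on both conditions.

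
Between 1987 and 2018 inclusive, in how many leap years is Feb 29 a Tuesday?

Leap years in 1987–2018: 8 of them.
Feb 29 weekday advances by 5 (mod 7) from one leap year to the next four years later (or differs when a century non-leap intervenes).
Leap-day weekdays: 1988:Mon 1992:Sat 1996:Thu 2000:Tue✓ 2004:Sun 2008:Fri 2012:Wed 2016:Mon
Tuesday: 2000 → 1.

1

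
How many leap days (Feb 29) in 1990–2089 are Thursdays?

Leap years in 1990–2089: 25 of them.
Feb 29 weekday advances by 5 (mod 7) from one leap year to the next four years later (or differs when a century non-leap intervenes).
Leap-day weekdays: 1992:Sat 1996:Thu✓ 2000:Tue 2004:Sun 2008:Fri 2012:Wed 2016:Mon 2020:Sat 2024:Thu✓ 2028:Tue 2032:Sun 2036:Fri 2040:Wed 2044:Mon 2048:Sat 2052:Thu✓ 2056:Tue 2060:Sun 2064:Fri 2068:Wed 2072:Mon 2076:Sat 2080:Thu✓ 2084:Tue 2088:Sun
Thursday: 1996, 2024, 2052, 2080 → 4.

4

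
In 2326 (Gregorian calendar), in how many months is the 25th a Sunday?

2

Check the 25th of each month of 2326: Jan 25: Mon, Feb 25: Thu, Mar 25: Thu, Apr 25: Sun, May 25: Tue, Jun 25: Fri, Jul 25: Sun, Aug 25: Wed, Sep 25: Sat, Oct 25: Mon, Nov 25: Thu, Dec 25: Sat.
Sunday occurs in April, July — 2 months.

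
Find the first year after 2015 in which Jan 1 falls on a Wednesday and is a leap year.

Jan 1 advances by 2 weekdays after a leap year and by 1 after a common year.
2015: Jan 1 is Thursday.
2016: Friday (leap)
2017: Sunday
2018: Monday
2019: Tuesday
2020: Wednesday (leap)
2020 begins on a Wednesday and is a leap year.

2020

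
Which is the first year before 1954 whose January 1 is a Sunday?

1950

Jan 1 advances by 2 weekdays after a leap year and by 1 after a common year.
1954: Jan 1 is Friday.
1953: Thursday
1952: Tuesday (leap)
1951: Monday
1950: Sunday
1950 begins on a Sunday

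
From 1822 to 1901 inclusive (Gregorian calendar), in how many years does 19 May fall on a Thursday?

Track 19 May's weekday year by year (advancing +1, or +2 across a Feb 29):
  1822: Sun  1823: Mon (+1)  1824: Wed (+2)  1825: Thu (+1) ✓  1826: Fri (+1)
  1827: Sat (+1)  1828: Mon (+2)  1829: Tue (+1)  1830: Wed (+1)  1831: Thu (+1) ✓
  1832: Sat (+2)  1833: Sun (+1)  1834: Mon (+1)  1835: Tue (+1)  … (52 more years) …
  1888: Sat (+2)  1889: Sun (+1)  1890: Mon (+1)  1891: Tue (+1)  1892: Thu (+2) ✓
  1893: Fri (+1)  1894: Sat (+1)  1895: Sun (+1)  1896: Tue (+2)  1897: Wed (+1)
  1898: Thu (+1) ✓  1899: Fri (+1)  1900: Sat (+1)  1901: Sun (+1)
Thursday years: 1825, 1831, 1836, 1842, 1853, 1859, 1864, 1870, 1881, 1887, 1892, 1898 — 12 in total.

12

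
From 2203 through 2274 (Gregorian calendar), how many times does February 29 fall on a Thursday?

3

Leap years in 2203–2274: 18 of them.
Feb 29 weekday advances by 5 (mod 7) from one leap year to the next four years later (or differs when a century non-leap intervenes).
Leap-day weekdays: 2204:Wed 2208:Mon 2212:Sat 2216:Thu✓ 2220:Tue 2224:Sun 2228:Fri 2232:Wed 2236:Mon 2240:Sat 2244:Thu✓ 2248:Tue 2252:Sun 2256:Fri 2260:Wed 2264:Mon 2268:Sat 2272:Thu✓
Thursday: 2216, 2244, 2272 → 3.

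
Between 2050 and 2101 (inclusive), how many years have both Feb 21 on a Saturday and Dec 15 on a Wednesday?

2

Check each year's weekday for Feb 21 and Dec 15:
  2050: Mon/Thu  2051: Tue/Fri  2052: Wed/Sun  2053: Fri/Mon  2054: Sat/Tue  2055: Sun/Wed  2056: Mon/Fri  2057: Wed/Sat  2058: Thu/Sun  2059: Fri/Mon  2060: Sat/Wed ✓  2061: Mon/Thu  2062: Tue/Fri  2063: Wed/Sat  …(24 more)…  2088: Sat/Wed ✓  2089: Mon/Thu  2090: Tue/Fri  2091: Wed/Sat  2092: Thu/Mon  2093: Sat/Tue  2094: Sun/Wed  2095: Mon/Thu  2096: Tue/Sat  2097: Thu/Sun  2098: Fri/Mon  2099: Sat/Tue  2100: Sun/Wed  2101: Mon/Thu
Both conditions hold in: 2060, 2088 — 2.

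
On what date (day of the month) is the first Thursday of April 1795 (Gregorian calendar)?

2

April 1, 1795 is a Wednesday, so the first Thursday is the 2nd.
The first Thursday is 2 + 0 = 2.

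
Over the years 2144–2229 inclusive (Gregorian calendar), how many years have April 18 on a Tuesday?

12

Track April 18's weekday year by year (advancing +1, or +2 across a Feb 29):
  2144: Sat  2145: Sun (+1)  2146: Mon (+1)  2147: Tue (+1) ✓  2148: Thu (+2)
  2149: Fri (+1)  2150: Sat (+1)  2151: Sun (+1)  2152: Tue (+2) ✓  2153: Wed (+1)
  2154: Thu (+1)  2155: Fri (+1)  2156: Sun (+2)  2157: Mon (+1)  … (58 more years) …
  2216: Thu (+2)  2217: Fri (+1)  2218: Sat (+1)  2219: Sun (+1)  2220: Tue (+2) ✓
  2221: Wed (+1)  2222: Thu (+1)  2223: Fri (+1)  2224: Sun (+2)  2225: Mon (+1)
  2226: Tue (+1) ✓  2227: Wed (+1)  2228: Fri (+2)  2229: Sat (+1)
Tuesday years: 2147, 2152, 2158, 2169, 2175, 2180, 2186, 2197, 2209, 2215, 2220, 2226 — 12 in total.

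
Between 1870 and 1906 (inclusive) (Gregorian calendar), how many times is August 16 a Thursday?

Track August 16's weekday year by year (advancing +1, or +2 across a Feb 29):
  1870: Tue  1871: Wed (+1)  1872: Fri (+2)  1873: Sat (+1)  1874: Sun (+1)
  1875: Mon (+1)  1876: Wed (+2)  1877: Thu (+1) ✓  1878: Fri (+1)  1879: Sat (+1)
  1880: Mon (+2)  1881: Tue (+1)  1882: Wed (+1)  1883: Thu (+1) ✓  … (9 more years) …
  1893: Wed (+1)  1894: Thu (+1) ✓  1895: Fri (+1)  1896: Sun (+2)  1897: Mon (+1)
  1898: Tue (+1)  1899: Wed (+1)  1900: Thu (+1) ✓  1901: Fri (+1)  1902: Sat (+1)
  1903: Sun (+1)  1904: Tue (+2)  1905: Wed (+1)  1906: Thu (+1) ✓
Thursday years: 1877, 1883, 1888, 1894, 1900, 1906 — 6 in total.

6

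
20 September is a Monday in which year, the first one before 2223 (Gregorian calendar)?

From one year to the next, a fixed date's weekday advances by 1, or by 2 when a Feb 29 lies between the two dates.
2223: September 20 is Saturday.
2222: Friday (−1)
2221: Thursday (−1)
2220: Wednesday (−1)
2219: Monday (−2)
20 September falls on a Monday in 2219.

2219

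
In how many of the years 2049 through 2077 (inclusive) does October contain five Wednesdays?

October has 31 days; it has five Wednesdays when Wednesday falls among the first (month-length − 28) days — i.e. when October 1 is one of Wednesday/Tuesday/Monday.
October 1 by year: 2049:Fri 2050:Sat 2051:Sun 2052:Tue✓ 2053:Wed✓ 2054:Thu 2055:Fri 2056:Sun 2057:Mon✓ 2058:Tue✓ 2059:Wed✓ 2060:Fri 2061:Sat 2062:Sun 2063:Mon✓ 2064:Wed✓ 2065:Thu 2066:Fri 2067:Sat 2068:Mon✓ 2069:Tue✓ 2070:Wed✓ 2071:Thu 2072:Sat 2073:Sun 2074:Mon✓ 2075:Tue✓ 2076:Thu 2077:Fri
Years with five Wednesdays: 2052, 2053, 2057, 2058, 2059, 2063, 2064, 2068, 2069, 2070, 2074, 2075 → 12.

12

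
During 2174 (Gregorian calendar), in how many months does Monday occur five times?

A month of length L has five Mondays iff its first Monday is on day ≤ L−28 (so day 1–3 in a 31-day month, 1–2 in a 30-day month, day 1 in a leap February).
Checking each month of 2174: Jan starts Sat (31d) ✓; Feb starts Tue (28d); Mar starts Tue (31d); Apr starts Fri (30d); May starts Sun (31d) ✓; Jun starts Wed (30d); Jul starts Fri (31d); Aug starts Mon (31d) ✓; Sep starts Thu (30d); Oct starts Sat (31d) ✓; Nov starts Tue (30d); Dec starts Thu (31d).
Five-Monday months: January, May, August, October → 4.

4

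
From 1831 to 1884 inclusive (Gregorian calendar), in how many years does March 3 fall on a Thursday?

8

Track March 3's weekday year by year (advancing +1, or +2 across a Feb 29):
  1831: Thu ✓  1832: Sat (+2)  1833: Sun (+1)  1834: Mon (+1)  1835: Tue (+1)
  1836: Thu (+2) ✓  1837: Fri (+1)  1838: Sat (+1)  1839: Sun (+1)  1840: Tue (+2)
  1841: Wed (+1)  1842: Thu (+1) ✓  1843: Fri (+1)  1844: Sun (+2)  … (26 more years) …
  1871: Fri (+1)  1872: Sun (+2)  1873: Mon (+1)  1874: Tue (+1)  1875: Wed (+1)
  1876: Fri (+2)  1877: Sat (+1)  1878: Sun (+1)  1879: Mon (+1)  1880: Wed (+2)
  1881: Thu (+1) ✓  1882: Fri (+1)  1883: Sat (+1)  1884: Mon (+2)
Thursday years: 1831, 1836, 1842, 1853, 1859, 1864, 1870, 1881 — 8 in total.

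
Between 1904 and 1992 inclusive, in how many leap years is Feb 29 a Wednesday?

3

Leap years in 1904–1992: 23 of them.
Feb 29 weekday advances by 5 (mod 7) from one leap year to the next four years later (or differs when a century non-leap intervenes).
Leap-day weekdays: 1904:Mon 1908:Sat 1912:Thu 1916:Tue 1920:Sun 1924:Fri 1928:Wed✓ 1932:Mon 1936:Sat 1940:Thu 1944:Tue 1948:Sun 1952:Fri 1956:Wed✓ 1960:Mon 1964:Sat 1968:Thu 1972:Tue 1976:Sun 1980:Fri 1984:Wed✓ 1988:Mon 1992:Sat
Wednesday: 1928, 1956, 1984 → 3.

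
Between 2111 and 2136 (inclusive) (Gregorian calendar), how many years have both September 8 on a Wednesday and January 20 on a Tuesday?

1

Check each year's weekday for September 8 and January 20:
  2111: Tue/Tue  2112: Thu/Wed  2113: Fri/Fri  2114: Sat/Sat  2115: Sun/Sun  2116: Tue/Mon  2117: Wed/Wed  2118: Thu/Thu  2119: Fri/Fri  2120: Sun/Sat  2121: Mon/Mon  2122: Tue/Tue  2123: Wed/Wed  2124: Fri/Thu  2125: Sat/Sat  2126: Sun/Sun  2127: Mon/Mon  2128: Wed/Tue ✓  2129: Thu/Thu  2130: Fri/Fri  2131: Sat/Sat  2132: Mon/Sun  2133: Tue/Tue  2134: Wed/Wed  2135: Thu/Thu  2136: Sat/Fri
Both conditions hold in: 2128 — 1.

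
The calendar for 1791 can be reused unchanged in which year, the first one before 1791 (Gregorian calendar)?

1785

Two years share a calendar iff Jan 1 falls on the same weekday and both are leap or both are common. 1791: Jan 1 is Saturday, common year.
1790: Jan 1 Friday, common
1789: Jan 1 Thursday, common
1788: Jan 1 Tuesday, leap
1787: Jan 1 Monday, common
1786: Jan 1 Sunday, common
1785: Jan 1 Saturday, common
1785 matches on both conditions.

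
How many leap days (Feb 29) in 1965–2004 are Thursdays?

2

Leap years in 1965–2004: 10 of them.
Feb 29 weekday advances by 5 (mod 7) from one leap year to the next four years later (or differs when a century non-leap intervenes).
Leap-day weekdays: 1968:Thu✓ 1972:Tue 1976:Sun 1980:Fri 1984:Wed 1988:Mon 1992:Sat 1996:Thu✓ 2000:Tue 2004:Sun
Thursday: 1968, 1996 → 2.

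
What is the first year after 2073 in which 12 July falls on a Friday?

From one year to the next, a fixed date's weekday advances by 1, or by 2 when a Feb 29 lies between the two dates.
2073: July 12 is Wednesday.
2074: Thursday (+1)
2075: Friday (+1)
12 July falls on a Friday in 2075.

2075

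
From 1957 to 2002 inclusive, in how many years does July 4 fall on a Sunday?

6

Track July 4's weekday year by year (advancing +1, or +2 across a Feb 29):
  1957: Thu  1958: Fri (+1)  1959: Sat (+1)  1960: Mon (+2)  1961: Tue (+1)
  1962: Wed (+1)  1963: Thu (+1)  1964: Sat (+2)  1965: Sun (+1) ✓  1966: Mon (+1)
  1967: Tue (+1)  1968: Thu (+2)  1969: Fri (+1)  1970: Sat (+1)  … (18 more years) …
  1989: Tue (+1)  1990: Wed (+1)  1991: Thu (+1)  1992: Sat (+2)  1993: Sun (+1) ✓
  1994: Mon (+1)  1995: Tue (+1)  1996: Thu (+2)  1997: Fri (+1)  1998: Sat (+1)
  1999: Sun (+1) ✓  2000: Tue (+2)  2001: Wed (+1)  2002: Thu (+1)
Sunday years: 1965, 1971, 1976, 1982, 1993, 1999 — 6 in total.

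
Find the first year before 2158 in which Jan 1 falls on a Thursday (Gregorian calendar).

2156

Jan 1 advances by 2 weekdays after a leap year and by 1 after a common year.
2158: Jan 1 is Sunday.
2157: Saturday
2156: Thursday (leap)
2156 begins on a Thursday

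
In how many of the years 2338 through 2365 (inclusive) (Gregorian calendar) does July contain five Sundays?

July has 31 days; it has five Sundays when Sunday falls among the first (month-length − 28) days — i.e. when July 1 is one of Sunday/Saturday/Friday.
July 1 by year: 2338:Fri✓ 2339:Sat✓ 2340:Mon 2341:Tue 2342:Wed 2343:Thu 2344:Sat✓ 2345:Sun✓ 2346:Mon 2347:Tue 2348:Thu 2349:Fri✓ 2350:Sat✓ 2351:Sun✓ 2352:Tue 2353:Wed 2354:Thu 2355:Fri✓ 2356:Sun✓ 2357:Mon 2358:Tue 2359:Wed 2360:Fri✓ 2361:Sat✓ 2362:Sun✓ 2363:Mon 2364:Wed 2365:Thu
Years with five Sundays: 2338, 2339, 2344, 2345, 2349, 2350, 2351, 2355, 2356, 2360, 2361, 2362 → 12.

12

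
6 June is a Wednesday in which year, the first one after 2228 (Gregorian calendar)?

2232

From one year to the next, a fixed date's weekday advances by 1, or by 2 when a Feb 29 lies between the two dates.
2228: June 6 is Friday.
2229: Saturday (+1)
2230: Sunday (+1)
2231: Monday (+1)
2232: Wednesday (+2)
6 June falls on a Wednesday in 2232.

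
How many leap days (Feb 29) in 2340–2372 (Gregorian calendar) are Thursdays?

2

Leap years in 2340–2372: 9 of them.
Feb 29 weekday advances by 5 (mod 7) from one leap year to the next four years later (or differs when a century non-leap intervenes).
Leap-day weekdays: 2340:Thu✓ 2344:Tue 2348:Sun 2352:Fri 2356:Wed 2360:Mon 2364:Sat 2368:Thu✓ 2372:Tue
Thursday: 2340, 2368 → 2.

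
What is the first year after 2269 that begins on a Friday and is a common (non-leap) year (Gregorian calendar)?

Jan 1 advances by 2 weekdays after a leap year and by 1 after a common year.
2269: Jan 1 is Friday.
2270: Saturday
2271: Sunday
2272: Monday (leap)
2273: Wednesday
2274: Thursday
2275: Friday
2275 begins on a Friday and is a common year.

2275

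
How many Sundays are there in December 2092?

December 2092 has 31 days and begins on Monday.
The first Sunday is December 7.
Sundays fall on 7, 14, 21, 28 — that's 4.

4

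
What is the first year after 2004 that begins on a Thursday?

Jan 1 advances by 2 weekdays after a leap year and by 1 after a common year.
2004: Jan 1 is Thursday (leap).
2005: Saturday
2006: Sunday
2007: Monday
2008: Tuesday (leap)
2009: Thursday
2009 begins on a Thursday

2009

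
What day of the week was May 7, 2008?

Wednesday

January 1, 2008 is a Tuesday.
May 7 is day 128 of the year, i.e. 127 days after Jan 1.
127 mod 7 = 1, so advance 1 weekday from Tuesday: Wednesday.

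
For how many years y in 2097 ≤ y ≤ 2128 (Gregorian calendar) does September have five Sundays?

September has 30 days; it has five Sundays when Sunday falls among the first (month-length − 28) days — i.e. when September 1 is one of Sunday/Saturday.
September 1 by year: 2097:Sun✓ 2098:Mon 2099:Tue 2100:Wed 2101:Thu 2102:Fri 2103:Sat✓ 2104:Mon 2105:Tue 2106:Wed 2107:Thu 2108:Sat✓ 2109:Sun✓ 2110:Mon 2111:Tue 2112:Thu 2113:Fri 2114:Sat✓ 2115:Sun✓ 2116:Tue 2117:Wed 2118:Thu 2119:Fri 2120:Sun✓ 2121:Mon 2122:Tue 2123:Wed 2124:Fri 2125:Sat✓ 2126:Sun✓ 2127:Mon 2128:Wed
Years with five Sundays: 2097, 2103, 2108, 2109, 2114, 2115, 2120, 2125, 2126 → 9.

9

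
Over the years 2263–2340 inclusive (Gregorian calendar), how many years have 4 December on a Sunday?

Track 4 December's weekday year by year (advancing +1, or +2 across a Feb 29):
  2263: Fri  2264: Sun (+2) ✓  2265: Mon (+1)  2266: Tue (+1)  2267: Wed (+1)
  2268: Fri (+2)  2269: Sat (+1)  2270: Sun (+1) ✓  2271: Mon (+1)  2272: Wed (+2)
  2273: Thu (+1)  2274: Fri (+1)  2275: Sat (+1)  2276: Mon (+2)  … (50 more years) …
  2327: Sun (+1) ✓  2328: Tue (+2)  2329: Wed (+1)  2330: Thu (+1)  2331: Fri (+1)
  2332: Sun (+2) ✓  2333: Mon (+1)  2334: Tue (+1)  2335: Wed (+1)  2336: Fri (+2)
  2337: Sat (+1)  2338: Sun (+1) ✓  2339: Mon (+1)  2340: Wed (+2)
Sunday years: 2264, 2270, 2281, 2287, 2292, 2298, 2304, 2310, 2321, 2327, 2332, 2338 — 12 in total.

12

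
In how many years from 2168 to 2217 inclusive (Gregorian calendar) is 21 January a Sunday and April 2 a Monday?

5

Check each year's weekday for 21 January and April 2:
  2168: Thu/Sat  2169: Sat/Sun  2170: Sun/Mon ✓  2171: Mon/Tue  2172: Tue/Thu  2173: Thu/Fri  2174: Fri/Sat  2175: Sat/Sun  2176: Sun/Tue  2177: Tue/Wed  2178: Wed/Thu  2179: Thu/Fri  2180: Fri/Sun  2181: Sun/Mon ✓  …(22 more)…  2204: Sat/Mon  2205: Mon/Tue  2206: Tue/Wed  2207: Wed/Thu  2208: Thu/Sat  2209: Sat/Sun  2210: Sun/Mon ✓  2211: Mon/Tue  2212: Tue/Thu  2213: Thu/Fri  2214: Fri/Sat  2215: Sat/Sun  2216: Sun/Tue  2217: Tue/Wed
Both conditions hold in: 2170, 2181, 2187, 2198, 2210 — 5.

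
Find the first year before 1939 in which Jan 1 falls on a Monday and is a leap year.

1912

Jan 1 advances by 2 weekdays after a leap year and by 1 after a common year.
1939: Jan 1 is Sunday.
1938: Saturday
1937: Friday
1936: Wednesday (leap)
1935: Tuesday
1934: Monday
1933: Sunday
1932: Friday (leap)
1931: Thursday
1930: Wednesday
1929: Tuesday
1928: Sunday (leap)
1927: Saturday
1926: Friday
1925: Thursday
1924: Tuesday (leap)
1923: Monday
1922: Sunday
1921: Saturday
1920: Thursday (leap)
1919: Wednesday
1918: Tuesday
1917: Monday
1916: Saturday (leap)
1915: Friday
1914: Thursday
1913: Wednesday
1912: Monday (leap)
1912 begins on a Monday and is a leap year.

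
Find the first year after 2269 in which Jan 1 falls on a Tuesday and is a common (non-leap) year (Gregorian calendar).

2278

Jan 1 advances by 2 weekdays after a leap year and by 1 after a common year.
2269: Jan 1 is Friday.
2270: Saturday
2271: Sunday
2272: Monday (leap)
2273: Wednesday
2274: Thursday
2275: Friday
2276: Saturday (leap)
2277: Monday
2278: Tuesday
2278 begins on a Tuesday and is a common year.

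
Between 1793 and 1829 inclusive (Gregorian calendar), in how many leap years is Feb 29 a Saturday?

1

Leap years in 1793–1829: 8 of them.
Feb 29 weekday advances by 5 (mod 7) from one leap year to the next four years later (or differs when a century non-leap intervenes).
Leap-day weekdays: 1796:Mon 1804:Wed 1808:Mon 1812:Sat✓ 1816:Thu 1820:Tue 1824:Sun 1828:Fri
Saturday: 1812 → 1.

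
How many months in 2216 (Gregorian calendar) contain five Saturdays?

A month of length L has five Saturdays iff its first Saturday is on day ≤ L−28 (so day 1–3 in a 31-day month, 1–2 in a 30-day month, day 1 in a leap February).
Checking each month of 2216: Jan starts Mon (31d); Feb starts Thu (29d); Mar starts Fri (31d) ✓; Apr starts Mon (30d); May starts Wed (31d); Jun starts Sat (30d) ✓; Jul starts Mon (31d); Aug starts Thu (31d) ✓; Sep starts Sun (30d); Oct starts Tue (31d); Nov starts Fri (30d) ✓; Dec starts Sun (31d).
Five-Saturday months: March, June, August, November → 4.

4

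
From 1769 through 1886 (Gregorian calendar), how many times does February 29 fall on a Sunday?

Leap years in 1769–1886: 28 of them.
Feb 29 weekday advances by 5 (mod 7) from one leap year to the next four years later (or differs when a century non-leap intervenes).
Leap-day weekdays: 1772:Sat 1776:Thu 1780:Tue 1784:Sun✓ 1788:Fri 1792:Wed 1796:Mon 1804:Wed 1808:Mon 1812:Sat 1816:Thu 1820:Tue 1824:Sun✓ 1828:Fri 1832:Wed 1836:Mon 1840:Sat 1844:Thu 1848:Tue 1852:Sun✓ 1856:Fri 1860:Wed 1864:Mon 1868:Sat 1872:Thu 1876:Tue 1880:Sun✓ 1884:Fri
Sunday: 1784, 1824, 1852, 1880 → 4.

4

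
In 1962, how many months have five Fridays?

A month of length L has five Fridays iff its first Friday is on day ≤ L−28 (so day 1–3 in a 31-day month, 1–2 in a 30-day month, day 1 in a leap February).
Checking each month of 1962: Jan starts Mon (31d); Feb starts Thu (28d); Mar starts Thu (31d) ✓; Apr starts Sun (30d); May starts Tue (31d); Jun starts Fri (30d) ✓; Jul starts Sun (31d); Aug starts Wed (31d) ✓; Sep starts Sat (30d); Oct starts Mon (31d); Nov starts Thu (30d) ✓; Dec starts Sat (31d).
Five-Friday months: March, June, August, November → 4.

4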